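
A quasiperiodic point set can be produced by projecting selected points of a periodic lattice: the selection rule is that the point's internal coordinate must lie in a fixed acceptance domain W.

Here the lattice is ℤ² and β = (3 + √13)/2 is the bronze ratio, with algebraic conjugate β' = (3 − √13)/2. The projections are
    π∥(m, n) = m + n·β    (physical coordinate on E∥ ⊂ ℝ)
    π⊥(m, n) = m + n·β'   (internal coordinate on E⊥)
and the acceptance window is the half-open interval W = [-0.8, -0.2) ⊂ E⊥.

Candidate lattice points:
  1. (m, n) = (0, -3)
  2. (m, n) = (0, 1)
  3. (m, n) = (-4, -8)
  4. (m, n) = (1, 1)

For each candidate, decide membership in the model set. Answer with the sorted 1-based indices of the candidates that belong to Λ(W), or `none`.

β' = (3−√13)/2 ≈ -0.30278.
#1 (0,-3): internal coord 0 + (-3)·β' = +0.90833; +0.90833 ∉ [-0.8, -0.2) → out
#2 (0,1): internal coord 0 + (1)·β' = -0.30278; -0.30278 ∈ [-0.8, -0.2) → IN Λ
#3 (-4,-8): internal coord -4 + (-8)·β' = -1.57779; -1.57779 ∉ [-0.8, -0.2) → out
#4 (1,1): internal coord 1 + (1)·β' = +0.69722; +0.69722 ∉ [-0.8, -0.2) → out

2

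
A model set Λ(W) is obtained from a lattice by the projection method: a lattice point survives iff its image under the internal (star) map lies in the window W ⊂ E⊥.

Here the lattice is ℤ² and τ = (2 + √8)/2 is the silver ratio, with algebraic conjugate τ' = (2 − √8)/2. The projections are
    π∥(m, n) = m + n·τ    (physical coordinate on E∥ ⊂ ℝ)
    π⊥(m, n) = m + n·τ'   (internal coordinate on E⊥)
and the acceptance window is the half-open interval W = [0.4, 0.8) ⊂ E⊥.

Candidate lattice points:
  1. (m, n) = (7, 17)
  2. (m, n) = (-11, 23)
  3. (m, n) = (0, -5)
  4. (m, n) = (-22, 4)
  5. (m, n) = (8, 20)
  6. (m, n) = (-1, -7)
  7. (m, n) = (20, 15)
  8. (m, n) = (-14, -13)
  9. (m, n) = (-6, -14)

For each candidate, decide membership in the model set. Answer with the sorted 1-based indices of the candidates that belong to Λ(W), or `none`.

none

Compute τ' = (2−√8)/2 = -0.414214, so π⊥(m,n) = m -0.414214·n.
candidate 1: (m,n)=(7,17) → π∥ = 7+17·τ ≈ 48.041631, π⊥ = 7+17·τ' ≈ -0.041631 ∉ [0.4, 0.8) ⇒ out
candidate 2: (m,n)=(-11,23) → π∥ = -11+23·τ ≈ 44.526912, π⊥ = -11+23·τ' ≈ -20.526912 ∉ [0.4, 0.8) ⇒ out
candidate 3: (m,n)=(0,-5) → π∥ = 0-5·τ ≈ -12.071068, π⊥ = 0-5·τ' ≈ 2.071068 ∉ [0.4, 0.8) ⇒ out
candidate 4: (m,n)=(-22,4) → π∥ = -22+4·τ ≈ -12.343146, π⊥ = -22+4·τ' ≈ -23.656854 ∉ [0.4, 0.8) ⇒ out
candidate 5: (m,n)=(8,20) → π∥ = 8+20·τ ≈ 56.284271, π⊥ = 8+20·τ' ≈ -0.284271 ∉ [0.4, 0.8) ⇒ out
candidate 6: (m,n)=(-1,-7) → π∥ = -1-7·τ ≈ -17.899495, π⊥ = -1-7·τ' ≈ 1.899495 ∉ [0.4, 0.8) ⇒ out
candidate 7: (m,n)=(20,15) → π∥ = 20+15·τ ≈ 56.213203, π⊥ = 20+15·τ' ≈ 13.786797 ∉ [0.4, 0.8) ⇒ out
candidate 8: (m,n)=(-14,-13) → π∥ = -14-13·τ ≈ -45.384776, π⊥ = -14-13·τ' ≈ -8.615224 ∉ [0.4, 0.8) ⇒ out
candidate 9: (m,n)=(-6,-14) → π∥ = -6-14·τ ≈ -39.798990, π⊥ = -6-14·τ' ≈ -0.201010 ∉ [0.4, 0.8) ⇒ out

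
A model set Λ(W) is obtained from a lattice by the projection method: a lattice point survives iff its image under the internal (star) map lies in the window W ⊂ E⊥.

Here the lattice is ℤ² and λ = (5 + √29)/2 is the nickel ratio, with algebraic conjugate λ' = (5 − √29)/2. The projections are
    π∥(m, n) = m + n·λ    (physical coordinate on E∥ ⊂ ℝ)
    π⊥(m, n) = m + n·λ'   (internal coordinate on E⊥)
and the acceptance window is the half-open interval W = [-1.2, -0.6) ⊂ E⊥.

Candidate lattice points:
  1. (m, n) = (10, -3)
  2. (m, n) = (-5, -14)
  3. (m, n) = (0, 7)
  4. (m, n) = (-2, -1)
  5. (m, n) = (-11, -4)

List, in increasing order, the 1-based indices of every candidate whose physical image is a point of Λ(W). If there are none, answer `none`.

none

λ' = (5−√29)/2 ≈ -0.1926.
candidate 1: (m,n)=(10,-3) → π∥ = 10-3·λ ≈ -5.5777, π⊥ = 10-3·λ' ≈ 10.5777 ∉ [-1.2, -0.6) ⇒ out
candidate 2: (m,n)=(-5,-14) → π∥ = -5-14·λ ≈ -77.6962, π⊥ = -5-14·λ' ≈ -2.3038 ∉ [-1.2, -0.6) ⇒ out
candidate 3: (m,n)=(0,7) → π∥ = 0+7·λ ≈ 36.3481, π⊥ = 0+7·λ' ≈ -1.3481 ∉ [-1.2, -0.6) ⇒ out
candidate 4: (m,n)=(-2,-1) → π∥ = -2-1·λ ≈ -7.1926, π⊥ = -2-1·λ' ≈ -1.8074 ∉ [-1.2, -0.6) ⇒ out
candidate 5: (m,n)=(-11,-4) → π∥ = -11-4·λ ≈ -31.7703, π⊥ = -11-4·λ' ≈ -10.2297 ∉ [-1.2, -0.6) ⇒ out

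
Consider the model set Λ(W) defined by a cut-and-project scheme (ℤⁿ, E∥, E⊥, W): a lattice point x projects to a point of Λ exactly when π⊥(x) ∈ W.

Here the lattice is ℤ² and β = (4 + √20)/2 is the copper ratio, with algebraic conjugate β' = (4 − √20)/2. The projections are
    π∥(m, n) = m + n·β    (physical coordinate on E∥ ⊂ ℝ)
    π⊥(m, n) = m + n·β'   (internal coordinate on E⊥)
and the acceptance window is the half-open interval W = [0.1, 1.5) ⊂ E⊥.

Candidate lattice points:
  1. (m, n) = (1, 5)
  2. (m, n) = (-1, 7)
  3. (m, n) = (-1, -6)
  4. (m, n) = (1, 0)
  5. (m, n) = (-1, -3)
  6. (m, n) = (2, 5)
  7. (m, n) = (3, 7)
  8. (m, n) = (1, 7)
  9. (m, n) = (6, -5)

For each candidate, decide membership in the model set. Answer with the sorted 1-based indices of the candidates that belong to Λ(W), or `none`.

3, 4, 6, 7

β' = (4−√20)/2 ≈ -0.236068.
[1] lift (1,5): star map gives -0.180340; window check 0.1 ≤ -0.180340 < 1.5 is false → out
[2] lift (-1,7): star map gives -2.652476; window check 0.1 ≤ -2.652476 < 1.5 is false → out
[3] lift (-1,-6): star map gives 0.416408; window check 0.1 ≤ 0.416408 < 1.5 is true → IN Λ
[4] lift (1,0): star map gives 1.000000; window check 0.1 ≤ 1.000000 < 1.5 is true → IN Λ
[5] lift (-1,-3): star map gives -0.291796; window check 0.1 ≤ -0.291796 < 1.5 is false → out
[6] lift (2,5): star map gives 0.819660; window check 0.1 ≤ 0.819660 < 1.5 is true → IN Λ
[7] lift (3,7): star map gives 1.347524; window check 0.1 ≤ 1.347524 < 1.5 is true → IN Λ
[8] lift (1,7): star map gives -0.652476; window check 0.1 ≤ -0.652476 < 1.5 is false → out
[9] lift (6,-5): star map gives 7.180340; window check 0.1 ≤ 7.180340 < 1.5 is false → out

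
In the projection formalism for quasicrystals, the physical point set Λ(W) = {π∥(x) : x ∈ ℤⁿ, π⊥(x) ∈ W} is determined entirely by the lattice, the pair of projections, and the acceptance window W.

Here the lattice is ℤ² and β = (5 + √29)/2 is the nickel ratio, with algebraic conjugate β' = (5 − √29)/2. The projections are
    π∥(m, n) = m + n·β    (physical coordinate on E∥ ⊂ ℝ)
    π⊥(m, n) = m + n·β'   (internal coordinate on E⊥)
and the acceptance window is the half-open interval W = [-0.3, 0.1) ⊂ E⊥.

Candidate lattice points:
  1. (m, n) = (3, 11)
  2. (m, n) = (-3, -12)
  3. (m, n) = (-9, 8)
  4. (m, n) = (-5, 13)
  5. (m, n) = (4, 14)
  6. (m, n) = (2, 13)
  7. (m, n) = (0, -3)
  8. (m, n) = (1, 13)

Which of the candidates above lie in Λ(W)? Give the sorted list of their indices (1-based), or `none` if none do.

none

Compute β' = (5−√29)/2 = -0.192582, so π⊥(m,n) = m -0.192582·n.
candidate 1: (m,n)=(3,11) → π∥ = 3+11·β ≈ 60.118406, π⊥ = 3+11·β' ≈ 0.881594 ∉ [-0.3, 0.1) ⇒ out
candidate 2: (m,n)=(-3,-12) → π∥ = -3-12·β ≈ -65.310989, π⊥ = -3-12·β' ≈ -0.689011 ∉ [-0.3, 0.1) ⇒ out
candidate 3: (m,n)=(-9,8) → π∥ = -9+8·β ≈ 32.540659, π⊥ = -9+8·β' ≈ -10.540659 ∉ [-0.3, 0.1) ⇒ out
candidate 4: (m,n)=(-5,13) → π∥ = -5+13·β ≈ 62.503571, π⊥ = -5+13·β' ≈ -7.503571 ∉ [-0.3, 0.1) ⇒ out
candidate 5: (m,n)=(4,14) → π∥ = 4+14·β ≈ 76.696154, π⊥ = 4+14·β' ≈ 1.303846 ∉ [-0.3, 0.1) ⇒ out
candidate 6: (m,n)=(2,13) → π∥ = 2+13·β ≈ 69.503571, π⊥ = 2+13·β' ≈ -0.503571 ∉ [-0.3, 0.1) ⇒ out
candidate 7: (m,n)=(0,-3) → π∥ = 0-3·β ≈ -15.577747, π⊥ = 0-3·β' ≈ 0.577747 ∉ [-0.3, 0.1) ⇒ out
candidate 8: (m,n)=(1,13) → π∥ = 1+13·β ≈ 68.503571, π⊥ = 1+13·β' ≈ -1.503571 ∉ [-0.3, 0.1) ⇒ out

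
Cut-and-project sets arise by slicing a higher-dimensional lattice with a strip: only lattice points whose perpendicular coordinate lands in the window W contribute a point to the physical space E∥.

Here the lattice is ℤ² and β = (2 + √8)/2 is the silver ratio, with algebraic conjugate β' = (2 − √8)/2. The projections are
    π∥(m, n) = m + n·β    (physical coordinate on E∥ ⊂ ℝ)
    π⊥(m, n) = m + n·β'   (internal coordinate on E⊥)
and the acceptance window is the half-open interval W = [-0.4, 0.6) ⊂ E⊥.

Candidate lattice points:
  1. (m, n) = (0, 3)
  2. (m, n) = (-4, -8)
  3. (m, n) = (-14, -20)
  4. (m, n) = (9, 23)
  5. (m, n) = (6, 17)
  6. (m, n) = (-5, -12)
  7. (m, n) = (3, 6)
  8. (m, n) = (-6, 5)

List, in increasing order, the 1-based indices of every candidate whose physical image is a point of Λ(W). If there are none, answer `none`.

6, 7

Compute β' = (2−√8)/2 = -0.41421, so π⊥(m,n) = m -0.41421·n.
candidate 1: (m,n)=(0,3) → π∥ = 0+3·β ≈ 7.24264, π⊥ = 0+3·β' ≈ -1.24264 ∉ [-0.4, 0.6) ⇒ out
candidate 2: (m,n)=(-4,-8) → π∥ = -4-8·β ≈ -23.31371, π⊥ = -4-8·β' ≈ -0.68629 ∉ [-0.4, 0.6) ⇒ out
candidate 3: (m,n)=(-14,-20) → π∥ = -14-20·β ≈ -62.28427, π⊥ = -14-20·β' ≈ -5.71573 ∉ [-0.4, 0.6) ⇒ out
candidate 4: (m,n)=(9,23) → π∥ = 9+23·β ≈ 64.52691, π⊥ = 9+23·β' ≈ -0.52691 ∉ [-0.4, 0.6) ⇒ out
candidate 5: (m,n)=(6,17) → π∥ = 6+17·β ≈ 47.04163, π⊥ = 6+17·β' ≈ -1.04163 ∉ [-0.4, 0.6) ⇒ out
candidate 6: (m,n)=(-5,-12) → π∥ = -5-12·β ≈ -33.97056, π⊥ = -5-12·β' ≈ -0.02944 ∈ [-0.4, 0.6) ⇒ IN Λ
candidate 7: (m,n)=(3,6) → π∥ = 3+6·β ≈ 17.48528, π⊥ = 3+6·β' ≈ 0.51472 ∈ [-0.4, 0.6) ⇒ IN Λ
candidate 8: (m,n)=(-6,5) → π∥ = -6+5·β ≈ 6.07107, π⊥ = -6+5·β' ≈ -8.07107 ∉ [-0.4, 0.6) ⇒ out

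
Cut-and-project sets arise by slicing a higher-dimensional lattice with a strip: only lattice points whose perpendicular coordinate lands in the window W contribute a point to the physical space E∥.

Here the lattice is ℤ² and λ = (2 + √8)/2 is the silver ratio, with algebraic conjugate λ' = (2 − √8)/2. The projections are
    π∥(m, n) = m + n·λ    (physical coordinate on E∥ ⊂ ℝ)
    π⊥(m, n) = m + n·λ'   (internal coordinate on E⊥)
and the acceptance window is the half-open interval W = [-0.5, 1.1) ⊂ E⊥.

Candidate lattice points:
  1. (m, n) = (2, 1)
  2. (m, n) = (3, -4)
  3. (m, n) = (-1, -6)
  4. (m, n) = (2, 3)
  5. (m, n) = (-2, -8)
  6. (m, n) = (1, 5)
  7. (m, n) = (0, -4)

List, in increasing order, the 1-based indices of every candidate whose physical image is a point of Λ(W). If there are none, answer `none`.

Compute λ' = (2−√8)/2 = -0.41421, so π⊥(m,n) = m -0.41421·n.
#1 (2,1): internal coord 2 + (1)·λ' = +1.58579; +1.58579 ∉ [-0.5, 1.1) → out
#2 (3,-4): internal coord 3 + (-4)·λ' = +4.65685; +4.65685 ∉ [-0.5, 1.1) → out
#3 (-1,-6): internal coord -1 + (-6)·λ' = +1.48528; +1.48528 ∉ [-0.5, 1.1) → out
#4 (2,3): internal coord 2 + (3)·λ' = +0.75736; +0.75736 ∈ [-0.5, 1.1) → IN Λ
#5 (-2,-8): internal coord -2 + (-8)·λ' = +1.31371; +1.31371 ∉ [-0.5, 1.1) → out
#6 (1,5): internal coord 1 + (5)·λ' = -1.07107; -1.07107 ∉ [-0.5, 1.1) → out
#7 (0,-4): internal coord 0 + (-4)·λ' = +1.65685; +1.65685 ∉ [-0.5, 1.1) → out

4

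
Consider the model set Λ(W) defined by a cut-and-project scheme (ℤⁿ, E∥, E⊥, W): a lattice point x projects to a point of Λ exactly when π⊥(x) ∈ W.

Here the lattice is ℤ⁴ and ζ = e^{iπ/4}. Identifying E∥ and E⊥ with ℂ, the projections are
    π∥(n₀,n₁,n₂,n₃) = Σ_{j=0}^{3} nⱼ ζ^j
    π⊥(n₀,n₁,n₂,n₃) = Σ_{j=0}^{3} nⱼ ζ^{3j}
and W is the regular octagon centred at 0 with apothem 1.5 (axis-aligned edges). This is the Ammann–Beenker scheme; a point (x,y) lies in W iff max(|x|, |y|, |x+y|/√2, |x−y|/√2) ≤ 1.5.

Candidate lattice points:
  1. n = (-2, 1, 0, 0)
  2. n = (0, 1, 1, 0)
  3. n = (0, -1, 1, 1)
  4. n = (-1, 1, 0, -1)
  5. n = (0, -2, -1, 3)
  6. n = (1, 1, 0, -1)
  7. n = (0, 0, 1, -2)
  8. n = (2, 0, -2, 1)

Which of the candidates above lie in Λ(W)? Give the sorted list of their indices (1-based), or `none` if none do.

π⊥(n) = n₀ + n₁ζ³ + n₂ζ⁶ + n₃ζ⁹ where ζ = e^{iπ/4}.
#1 (-2, 1, 0, 0): internal (-2.707107, 0.707107); octagon support 2.707107 vs apothem 1.5 → ∉ W
#2 (0, 1, 1, 0): internal (-0.707107, -0.292893); octagon support 0.707107 vs apothem 1.5 → ∈ W
#3 (0, -1, 1, 1): internal (1.414214, -1.000000); octagon support 1.707107 vs apothem 1.5 → ∉ W
#4 (-1, 1, 0, -1): internal (-2.414214, 0.000000); octagon support 2.414214 vs apothem 1.5 → ∉ W
#5 (0, -2, -1, 3): internal (3.535534, 1.707107); octagon support 3.707107 vs apothem 1.5 → ∉ W
#6 (1, 1, 0, -1): internal (-0.414214, 0.000000); octagon support 0.414214 vs apothem 1.5 → ∈ W
#7 (0, 0, 1, -2): internal (-1.414214, -2.414214); octagon support 2.707107 vs apothem 1.5 → ∉ W
#8 (2, 0, -2, 1): internal (2.707107, 2.707107); octagon support 3.828427 vs apothem 1.5 → ∉ W

2, 6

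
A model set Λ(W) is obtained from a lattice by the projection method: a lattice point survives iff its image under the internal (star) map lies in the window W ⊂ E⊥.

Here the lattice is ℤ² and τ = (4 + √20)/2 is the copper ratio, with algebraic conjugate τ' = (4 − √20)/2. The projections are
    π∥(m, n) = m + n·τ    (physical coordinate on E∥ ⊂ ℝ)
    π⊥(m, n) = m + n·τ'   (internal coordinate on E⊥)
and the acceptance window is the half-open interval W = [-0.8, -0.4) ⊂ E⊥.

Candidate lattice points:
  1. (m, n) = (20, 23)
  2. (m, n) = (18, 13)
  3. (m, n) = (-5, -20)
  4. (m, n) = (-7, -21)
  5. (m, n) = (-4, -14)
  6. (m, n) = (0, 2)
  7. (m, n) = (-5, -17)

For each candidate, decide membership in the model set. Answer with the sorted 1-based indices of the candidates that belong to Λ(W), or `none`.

5, 6

Numerically τ ≈ 4.236068 and τ' = −1/τ ≈ -0.236068.
#1 (20,23): internal coord 20 + (23)·τ' = +14.570437; +14.570437 ∉ [-0.8, -0.4) → out
#2 (18,13): internal coord 18 + (13)·τ' = +14.931116; +14.931116 ∉ [-0.8, -0.4) → out
#3 (-5,-20): internal coord -5 + (-20)·τ' = -0.278640; -0.278640 ∉ [-0.8, -0.4) → out
#4 (-7,-21): internal coord -7 + (-21)·τ' = -2.042572; -2.042572 ∉ [-0.8, -0.4) → out
#5 (-4,-14): internal coord -4 + (-14)·τ' = -0.695048; -0.695048 ∈ [-0.8, -0.4) → IN Λ
#6 (0,2): internal coord 0 + (2)·τ' = -0.472136; -0.472136 ∈ [-0.8, -0.4) → IN Λ
#7 (-5,-17): internal coord -5 + (-17)·τ' = -0.986844; -0.986844 ∉ [-0.8, -0.4) → out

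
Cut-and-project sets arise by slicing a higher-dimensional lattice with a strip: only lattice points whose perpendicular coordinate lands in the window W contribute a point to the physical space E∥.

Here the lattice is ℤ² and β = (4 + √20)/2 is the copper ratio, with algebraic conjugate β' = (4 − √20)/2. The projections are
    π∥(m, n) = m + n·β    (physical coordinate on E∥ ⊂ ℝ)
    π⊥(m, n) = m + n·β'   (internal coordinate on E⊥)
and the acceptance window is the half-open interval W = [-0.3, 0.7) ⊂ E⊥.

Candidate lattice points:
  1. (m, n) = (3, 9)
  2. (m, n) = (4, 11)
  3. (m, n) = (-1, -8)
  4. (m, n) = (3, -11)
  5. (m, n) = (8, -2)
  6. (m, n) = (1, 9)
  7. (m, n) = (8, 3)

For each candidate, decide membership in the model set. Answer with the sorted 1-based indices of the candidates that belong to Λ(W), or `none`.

none

Compute β' = (4−√20)/2 = -0.23607, so π⊥(m,n) = m -0.23607·n.
[1] lift (3,9): star map gives 0.87539; window check -0.3 ≤ 0.87539 < 0.7 is false → out
[2] lift (4,11): star map gives 1.40325; window check -0.3 ≤ 1.40325 < 0.7 is false → out
[3] lift (-1,-8): star map gives 0.88854; window check -0.3 ≤ 0.88854 < 0.7 is false → out
[4] lift (3,-11): star map gives 5.59675; window check -0.3 ≤ 5.59675 < 0.7 is false → out
[5] lift (8,-2): star map gives 8.47214; window check -0.3 ≤ 8.47214 < 0.7 is false → out
[6] lift (1,9): star map gives -1.12461; window check -0.3 ≤ -1.12461 < 0.7 is false → out
[7] lift (8,3): star map gives 7.29180; window check -0.3 ≤ 7.29180 < 0.7 is false → out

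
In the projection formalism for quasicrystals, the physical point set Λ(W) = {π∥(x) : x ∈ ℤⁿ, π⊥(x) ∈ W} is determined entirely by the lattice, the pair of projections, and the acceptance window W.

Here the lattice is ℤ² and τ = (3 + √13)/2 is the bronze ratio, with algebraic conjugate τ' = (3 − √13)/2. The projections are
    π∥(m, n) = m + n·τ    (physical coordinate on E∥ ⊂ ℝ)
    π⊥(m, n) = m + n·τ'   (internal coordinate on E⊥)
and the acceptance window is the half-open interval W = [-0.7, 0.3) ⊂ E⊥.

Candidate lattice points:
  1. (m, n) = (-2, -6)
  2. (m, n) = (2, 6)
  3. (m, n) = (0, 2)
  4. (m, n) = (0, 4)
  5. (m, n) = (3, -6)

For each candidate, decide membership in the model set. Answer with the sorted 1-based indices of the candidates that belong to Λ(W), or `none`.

Numerically τ ≈ 3.30278 and τ' = −1/τ ≈ -0.30278.
candidate 1: (m,n)=(-2,-6) → π∥ = -2-6·τ ≈ -21.81665, π⊥ = -2-6·τ' ≈ -0.18335 ∈ [-0.7, 0.3) ⇒ IN Λ
candidate 2: (m,n)=(2,6) → π∥ = 2+6·τ ≈ 21.81665, π⊥ = 2+6·τ' ≈ 0.18335 ∈ [-0.7, 0.3) ⇒ IN Λ
candidate 3: (m,n)=(0,2) → π∥ = 0+2·τ ≈ 6.60555, π⊥ = 0+2·τ' ≈ -0.60555 ∈ [-0.7, 0.3) ⇒ IN Λ
candidate 4: (m,n)=(0,4) → π∥ = 0+4·τ ≈ 13.21110, π⊥ = 0+4·τ' ≈ -1.21110 ∉ [-0.7, 0.3) ⇒ out
candidate 5: (m,n)=(3,-6) → π∥ = 3-6·τ ≈ -16.81665, π⊥ = 3-6·τ' ≈ 4.81665 ∉ [-0.7, 0.3) ⇒ out

1, 2, 3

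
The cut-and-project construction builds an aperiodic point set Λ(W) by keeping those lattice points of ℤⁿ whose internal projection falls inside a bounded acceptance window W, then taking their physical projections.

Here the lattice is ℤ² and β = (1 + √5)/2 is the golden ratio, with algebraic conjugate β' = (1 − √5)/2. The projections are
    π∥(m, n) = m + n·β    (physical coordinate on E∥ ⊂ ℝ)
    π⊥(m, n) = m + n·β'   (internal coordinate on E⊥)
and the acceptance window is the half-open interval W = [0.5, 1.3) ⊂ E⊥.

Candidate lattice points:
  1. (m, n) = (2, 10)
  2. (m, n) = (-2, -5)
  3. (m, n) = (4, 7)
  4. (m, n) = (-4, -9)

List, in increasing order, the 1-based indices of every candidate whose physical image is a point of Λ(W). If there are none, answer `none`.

2

β' = (1−√5)/2 ≈ -0.6180.
candidate 1: (m,n)=(2,10) → π∥ = 2+10·β ≈ 18.1803, π⊥ = 2+10·β' ≈ -4.1803 ∉ [0.5, 1.3) ⇒ out
candidate 2: (m,n)=(-2,-5) → π∥ = -2-5·β ≈ -10.0902, π⊥ = -2-5·β' ≈ 1.0902 ∈ [0.5, 1.3) ⇒ IN Λ
candidate 3: (m,n)=(4,7) → π∥ = 4+7·β ≈ 15.3262, π⊥ = 4+7·β' ≈ -0.3262 ∉ [0.5, 1.3) ⇒ out
candidate 4: (m,n)=(-4,-9) → π∥ = -4-9·β ≈ -18.5623, π⊥ = -4-9·β' ≈ 1.5623 ∉ [0.5, 1.3) ⇒ out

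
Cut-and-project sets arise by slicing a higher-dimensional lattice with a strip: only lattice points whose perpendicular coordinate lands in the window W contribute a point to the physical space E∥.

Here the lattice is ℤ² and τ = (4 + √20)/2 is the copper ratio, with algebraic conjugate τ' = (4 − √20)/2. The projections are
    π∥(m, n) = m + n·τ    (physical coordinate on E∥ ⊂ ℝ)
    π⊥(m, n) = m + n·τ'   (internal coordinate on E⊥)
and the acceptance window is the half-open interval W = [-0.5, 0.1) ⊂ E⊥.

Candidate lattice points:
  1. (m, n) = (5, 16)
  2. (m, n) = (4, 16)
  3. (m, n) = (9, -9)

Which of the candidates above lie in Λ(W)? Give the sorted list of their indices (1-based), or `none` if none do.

none

Compute τ' = (4−√20)/2 = -0.23607, so π⊥(m,n) = m -0.23607·n.
[1] lift (5,16): star map gives 1.22291; window check -0.5 ≤ 1.22291 < 0.1 is false → out
[2] lift (4,16): star map gives 0.22291; window check -0.5 ≤ 0.22291 < 0.1 is false → out
[3] lift (9,-9): star map gives 11.12461; window check -0.5 ≤ 11.12461 < 0.1 is false → out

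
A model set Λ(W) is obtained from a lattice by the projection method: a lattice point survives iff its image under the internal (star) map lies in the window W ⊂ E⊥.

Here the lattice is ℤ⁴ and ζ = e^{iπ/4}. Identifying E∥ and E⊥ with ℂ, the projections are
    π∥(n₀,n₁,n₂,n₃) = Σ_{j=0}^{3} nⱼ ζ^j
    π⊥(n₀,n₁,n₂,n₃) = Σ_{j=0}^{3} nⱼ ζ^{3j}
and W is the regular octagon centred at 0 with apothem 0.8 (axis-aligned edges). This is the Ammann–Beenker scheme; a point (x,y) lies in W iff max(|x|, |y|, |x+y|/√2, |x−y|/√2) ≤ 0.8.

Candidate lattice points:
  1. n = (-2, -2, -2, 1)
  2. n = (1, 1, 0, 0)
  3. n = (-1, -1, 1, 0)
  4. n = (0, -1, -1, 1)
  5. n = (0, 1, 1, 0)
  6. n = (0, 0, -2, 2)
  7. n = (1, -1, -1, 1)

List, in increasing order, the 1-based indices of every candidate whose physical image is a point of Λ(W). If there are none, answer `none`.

2, 5

Internal map: ζ^{3j} for j=0..3 gives (1,0), (−√2/2,√2/2), (0,−1), (√2/2,√2/2).
#1 (-2, -2, -2, 1): internal (0.12132, 1.29289); octagon support 1.29289 vs apothem 0.8 → ∉ W
#2 (1, 1, 0, 0): internal (0.29289, 0.70711); octagon support 0.70711 vs apothem 0.8 → ∈ W
#3 (-1, -1, 1, 0): internal (-0.29289, -1.70711); octagon support 1.70711 vs apothem 0.8 → ∉ W
#4 (0, -1, -1, 1): internal (1.41421, 1.00000); octagon support 1.70711 vs apothem 0.8 → ∉ W
#5 (0, 1, 1, 0): internal (-0.70711, -0.29289); octagon support 0.70711 vs apothem 0.8 → ∈ W
#6 (0, 0, -2, 2): internal (1.41421, 3.41421); octagon support 3.41421 vs apothem 0.8 → ∉ W
#7 (1, -1, -1, 1): internal (2.41421, 1.00000); octagon support 2.41421 vs apothem 0.8 → ∉ W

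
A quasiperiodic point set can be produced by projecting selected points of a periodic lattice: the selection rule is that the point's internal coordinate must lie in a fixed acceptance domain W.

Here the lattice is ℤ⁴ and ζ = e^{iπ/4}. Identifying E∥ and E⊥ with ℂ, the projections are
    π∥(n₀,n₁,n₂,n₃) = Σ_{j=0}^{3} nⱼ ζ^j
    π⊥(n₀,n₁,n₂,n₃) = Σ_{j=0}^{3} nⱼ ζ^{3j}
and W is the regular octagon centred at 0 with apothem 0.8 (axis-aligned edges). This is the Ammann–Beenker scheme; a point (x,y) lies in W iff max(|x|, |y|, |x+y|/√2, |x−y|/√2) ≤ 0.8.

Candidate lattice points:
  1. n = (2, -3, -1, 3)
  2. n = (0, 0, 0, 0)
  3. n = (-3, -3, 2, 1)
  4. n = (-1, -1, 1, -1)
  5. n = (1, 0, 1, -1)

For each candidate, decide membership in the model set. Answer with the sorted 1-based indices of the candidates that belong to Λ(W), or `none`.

π⊥(n) = n₀ + n₁ζ³ + n₂ζ⁶ + n₃ζ⁹ where ζ = e^{iπ/4}.
#1 (2, -3, -1, 3): internal (6.2426, 1.0000); octagon support 6.2426 vs apothem 0.8 → ∉ W
#2 (0, 0, 0, 0): internal (0.0000, 0.0000); octagon support 0.0000 vs apothem 0.8 → ∈ W
#3 (-3, -3, 2, 1): internal (-0.1716, -3.4142); octagon support 3.4142 vs apothem 0.8 → ∉ W
#4 (-1, -1, 1, -1): internal (-1.0000, -2.4142); octagon support 2.4142 vs apothem 0.8 → ∉ W
#5 (1, 0, 1, -1): internal (0.2929, -1.7071); octagon support 1.7071 vs apothem 0.8 → ∉ W

2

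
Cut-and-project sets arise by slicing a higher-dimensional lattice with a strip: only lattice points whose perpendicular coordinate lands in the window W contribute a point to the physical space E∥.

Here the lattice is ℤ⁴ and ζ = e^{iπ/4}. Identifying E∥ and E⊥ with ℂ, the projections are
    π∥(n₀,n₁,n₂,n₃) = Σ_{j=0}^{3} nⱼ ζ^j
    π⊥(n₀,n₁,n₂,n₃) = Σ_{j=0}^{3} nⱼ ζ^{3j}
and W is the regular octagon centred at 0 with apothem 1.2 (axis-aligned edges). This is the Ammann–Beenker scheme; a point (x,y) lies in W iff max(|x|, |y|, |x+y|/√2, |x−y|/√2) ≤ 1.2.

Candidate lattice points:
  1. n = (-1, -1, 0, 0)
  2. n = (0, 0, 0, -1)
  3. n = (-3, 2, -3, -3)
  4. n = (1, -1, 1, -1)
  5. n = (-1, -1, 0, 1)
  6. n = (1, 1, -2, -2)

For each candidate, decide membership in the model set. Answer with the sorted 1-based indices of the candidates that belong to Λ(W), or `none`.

1, 2, 5

π⊥(n) = n₀ + n₁ζ³ + n₂ζ⁶ + n₃ζ⁹ where ζ = e^{iπ/4}.
#1 (-1, -1, 0, 0): internal (-0.29289, -0.70711); octagon support 0.70711 vs apothem 1.2 → ∈ W
#2 (0, 0, 0, -1): internal (-0.70711, -0.70711); octagon support 1.00000 vs apothem 1.2 → ∈ W
#3 (-3, 2, -3, -3): internal (-6.53553, 2.29289); octagon support 6.53553 vs apothem 1.2 → ∉ W
#4 (1, -1, 1, -1): internal (1.00000, -2.41421); octagon support 2.41421 vs apothem 1.2 → ∉ W
#5 (-1, -1, 0, 1): internal (0.41421, 0.00000); octagon support 0.41421 vs apothem 1.2 → ∈ W
#6 (1, 1, -2, -2): internal (-1.12132, 1.29289); octagon support 1.70711 vs apothem 1.2 → ∉ W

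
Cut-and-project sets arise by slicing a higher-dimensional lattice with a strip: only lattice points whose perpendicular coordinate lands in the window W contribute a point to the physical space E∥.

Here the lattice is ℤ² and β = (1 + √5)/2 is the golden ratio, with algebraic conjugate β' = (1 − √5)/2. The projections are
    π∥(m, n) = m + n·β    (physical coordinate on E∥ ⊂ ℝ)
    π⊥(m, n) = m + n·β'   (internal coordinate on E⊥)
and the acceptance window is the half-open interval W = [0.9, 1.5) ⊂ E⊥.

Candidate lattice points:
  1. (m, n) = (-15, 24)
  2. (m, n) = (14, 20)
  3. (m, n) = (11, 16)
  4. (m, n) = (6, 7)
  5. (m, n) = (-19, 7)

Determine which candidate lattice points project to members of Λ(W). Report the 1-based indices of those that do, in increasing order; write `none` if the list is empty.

β' = (1−√5)/2 ≈ -0.61803.
candidate 1: (m,n)=(-15,24) → π∥ = -15+24·β ≈ 23.83282, π⊥ = -15+24·β' ≈ -29.83282 ∉ [0.9, 1.5) ⇒ out
candidate 2: (m,n)=(14,20) → π∥ = 14+20·β ≈ 46.36068, π⊥ = 14+20·β' ≈ 1.63932 ∉ [0.9, 1.5) ⇒ out
candidate 3: (m,n)=(11,16) → π∥ = 11+16·β ≈ 36.88854, π⊥ = 11+16·β' ≈ 1.11146 ∈ [0.9, 1.5) ⇒ IN Λ
candidate 4: (m,n)=(6,7) → π∥ = 6+7·β ≈ 17.32624, π⊥ = 6+7·β' ≈ 1.67376 ∉ [0.9, 1.5) ⇒ out
candidate 5: (m,n)=(-19,7) → π∥ = -19+7·β ≈ -7.67376, π⊥ = -19+7·β' ≈ -23.32624 ∉ [0.9, 1.5) ⇒ out

3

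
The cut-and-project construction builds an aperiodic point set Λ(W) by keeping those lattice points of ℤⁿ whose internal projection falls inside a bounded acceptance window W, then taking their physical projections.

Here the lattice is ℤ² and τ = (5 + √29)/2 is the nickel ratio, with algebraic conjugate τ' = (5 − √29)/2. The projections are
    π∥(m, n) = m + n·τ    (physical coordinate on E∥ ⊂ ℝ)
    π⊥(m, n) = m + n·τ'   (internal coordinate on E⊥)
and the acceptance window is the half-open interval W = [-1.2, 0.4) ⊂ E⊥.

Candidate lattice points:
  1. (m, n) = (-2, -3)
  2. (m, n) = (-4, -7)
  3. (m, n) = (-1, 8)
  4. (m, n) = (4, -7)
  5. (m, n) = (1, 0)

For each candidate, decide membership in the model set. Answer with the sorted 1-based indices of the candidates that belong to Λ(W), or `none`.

τ' = (5−√29)/2 ≈ -0.1926.
candidate 1: (m,n)=(-2,-3) → π∥ = -2-3·τ ≈ -17.5777, π⊥ = -2-3·τ' ≈ -1.4223 ∉ [-1.2, 0.4) ⇒ out
candidate 2: (m,n)=(-4,-7) → π∥ = -4-7·τ ≈ -40.3481, π⊥ = -4-7·τ' ≈ -2.6519 ∉ [-1.2, 0.4) ⇒ out
candidate 3: (m,n)=(-1,8) → π∥ = -1+8·τ ≈ 40.5407, π⊥ = -1+8·τ' ≈ -2.5407 ∉ [-1.2, 0.4) ⇒ out
candidate 4: (m,n)=(4,-7) → π∥ = 4-7·τ ≈ -32.3481, π⊥ = 4-7·τ' ≈ 5.3481 ∉ [-1.2, 0.4) ⇒ out
candidate 5: (m,n)=(1,0) → π∥ = 1+0·τ ≈ 1.0000, π⊥ = 1+0·τ' ≈ 1.0000 ∉ [-1.2, 0.4) ⇒ out

none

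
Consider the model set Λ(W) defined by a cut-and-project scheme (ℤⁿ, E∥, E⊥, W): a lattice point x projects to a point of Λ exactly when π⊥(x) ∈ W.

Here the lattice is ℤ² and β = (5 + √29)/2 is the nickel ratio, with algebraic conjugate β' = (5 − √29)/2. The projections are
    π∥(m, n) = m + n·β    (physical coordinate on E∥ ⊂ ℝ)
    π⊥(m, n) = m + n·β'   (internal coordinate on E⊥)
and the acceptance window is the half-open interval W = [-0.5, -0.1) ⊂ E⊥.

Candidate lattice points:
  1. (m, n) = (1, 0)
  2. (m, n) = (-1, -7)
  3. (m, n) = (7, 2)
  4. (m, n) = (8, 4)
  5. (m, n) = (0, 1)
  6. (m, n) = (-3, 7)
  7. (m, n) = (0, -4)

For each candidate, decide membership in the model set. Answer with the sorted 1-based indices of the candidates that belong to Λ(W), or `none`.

Numerically β ≈ 5.1926 and β' = −1/β ≈ -0.1926.
candidate 1: (m,n)=(1,0) → π∥ = 1+0·β ≈ 1.0000, π⊥ = 1+0·β' ≈ 1.0000 ∉ [-0.5, -0.1) ⇒ out
candidate 2: (m,n)=(-1,-7) → π∥ = -1-7·β ≈ -37.3481, π⊥ = -1-7·β' ≈ 0.3481 ∉ [-0.5, -0.1) ⇒ out
candidate 3: (m,n)=(7,2) → π∥ = 7+2·β ≈ 17.3852, π⊥ = 7+2·β' ≈ 6.6148 ∉ [-0.5, -0.1) ⇒ out
candidate 4: (m,n)=(8,4) → π∥ = 8+4·β ≈ 28.7703, π⊥ = 8+4·β' ≈ 7.2297 ∉ [-0.5, -0.1) ⇒ out
candidate 5: (m,n)=(0,1) → π∥ = 0+1·β ≈ 5.1926, π⊥ = 0+1·β' ≈ -0.1926 ∈ [-0.5, -0.1) ⇒ IN Λ
candidate 6: (m,n)=(-3,7) → π∥ = -3+7·β ≈ 33.3481, π⊥ = -3+7·β' ≈ -4.3481 ∉ [-0.5, -0.1) ⇒ out
candidate 7: (m,n)=(0,-4) → π∥ = 0-4·β ≈ -20.7703, π⊥ = 0-4·β' ≈ 0.7703 ∉ [-0.5, -0.1) ⇒ out

5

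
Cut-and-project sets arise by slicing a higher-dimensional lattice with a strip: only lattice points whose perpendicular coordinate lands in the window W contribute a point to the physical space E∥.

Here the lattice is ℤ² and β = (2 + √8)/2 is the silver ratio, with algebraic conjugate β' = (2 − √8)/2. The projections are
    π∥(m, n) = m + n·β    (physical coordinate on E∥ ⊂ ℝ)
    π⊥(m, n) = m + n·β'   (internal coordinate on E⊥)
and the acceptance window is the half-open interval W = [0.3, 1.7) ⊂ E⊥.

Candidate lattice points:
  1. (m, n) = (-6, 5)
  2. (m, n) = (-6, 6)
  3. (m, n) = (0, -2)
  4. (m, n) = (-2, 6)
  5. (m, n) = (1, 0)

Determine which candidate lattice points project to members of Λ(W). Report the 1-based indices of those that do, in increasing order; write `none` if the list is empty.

3, 5

β' = (2−√8)/2 ≈ -0.414214.
[1] lift (-6,5): star map gives -8.071068; window check 0.3 ≤ -8.071068 < 1.7 is false → out
[2] lift (-6,6): star map gives -8.485281; window check 0.3 ≤ -8.485281 < 1.7 is false → out
[3] lift (0,-2): star map gives 0.828427; window check 0.3 ≤ 0.828427 < 1.7 is true → IN Λ
[4] lift (-2,6): star map gives -4.485281; window check 0.3 ≤ -4.485281 < 1.7 is false → out
[5] lift (1,0): star map gives 1.000000; window check 0.3 ≤ 1.000000 < 1.7 is true → IN Λ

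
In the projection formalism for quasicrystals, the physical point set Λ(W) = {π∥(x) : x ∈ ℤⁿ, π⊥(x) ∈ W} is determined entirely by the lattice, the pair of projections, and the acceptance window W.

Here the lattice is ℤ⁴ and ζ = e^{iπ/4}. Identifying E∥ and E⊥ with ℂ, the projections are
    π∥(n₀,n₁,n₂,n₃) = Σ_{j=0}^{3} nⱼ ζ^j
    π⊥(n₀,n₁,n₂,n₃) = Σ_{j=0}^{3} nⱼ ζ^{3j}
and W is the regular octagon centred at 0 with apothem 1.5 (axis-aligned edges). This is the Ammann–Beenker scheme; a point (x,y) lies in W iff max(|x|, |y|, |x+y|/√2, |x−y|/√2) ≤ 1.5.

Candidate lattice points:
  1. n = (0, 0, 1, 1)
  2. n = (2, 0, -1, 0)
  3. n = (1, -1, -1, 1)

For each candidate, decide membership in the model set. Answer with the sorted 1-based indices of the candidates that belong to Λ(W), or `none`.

1

Internal map: ζ^{3j} for j=0..3 gives (1,0), (−√2/2,√2/2), (0,−1), (√2/2,√2/2).
#1 (0, 0, 1, 1): internal (0.707107, -0.292893); octagon support 0.707107 vs apothem 1.5 → ∈ W
#2 (2, 0, -1, 0): internal (2.000000, 1.000000); octagon support 2.121320 vs apothem 1.5 → ∉ W
#3 (1, -1, -1, 1): internal (2.414214, 1.000000); octagon support 2.414214 vs apothem 1.5 → ∉ W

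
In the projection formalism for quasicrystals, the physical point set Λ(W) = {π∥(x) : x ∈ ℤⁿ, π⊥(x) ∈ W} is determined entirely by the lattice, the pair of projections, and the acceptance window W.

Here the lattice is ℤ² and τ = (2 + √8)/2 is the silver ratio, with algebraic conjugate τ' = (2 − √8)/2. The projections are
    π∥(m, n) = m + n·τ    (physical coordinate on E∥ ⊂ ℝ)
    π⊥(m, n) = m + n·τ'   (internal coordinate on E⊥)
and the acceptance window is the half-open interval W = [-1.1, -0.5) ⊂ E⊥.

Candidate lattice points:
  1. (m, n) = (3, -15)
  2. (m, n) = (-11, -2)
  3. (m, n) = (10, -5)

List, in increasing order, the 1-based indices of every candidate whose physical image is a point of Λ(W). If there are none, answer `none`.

none

Compute τ' = (2−√8)/2 = -0.414214, so π⊥(m,n) = m -0.414214·n.
[1] lift (3,-15): star map gives 9.213203; window check -1.1 ≤ 9.213203 < -0.5 is false → out
[2] lift (-11,-2): star map gives -10.171573; window check -1.1 ≤ -10.171573 < -0.5 is false → out
[3] lift (10,-5): star map gives 12.071068; window check -1.1 ≤ 12.071068 < -0.5 is false → out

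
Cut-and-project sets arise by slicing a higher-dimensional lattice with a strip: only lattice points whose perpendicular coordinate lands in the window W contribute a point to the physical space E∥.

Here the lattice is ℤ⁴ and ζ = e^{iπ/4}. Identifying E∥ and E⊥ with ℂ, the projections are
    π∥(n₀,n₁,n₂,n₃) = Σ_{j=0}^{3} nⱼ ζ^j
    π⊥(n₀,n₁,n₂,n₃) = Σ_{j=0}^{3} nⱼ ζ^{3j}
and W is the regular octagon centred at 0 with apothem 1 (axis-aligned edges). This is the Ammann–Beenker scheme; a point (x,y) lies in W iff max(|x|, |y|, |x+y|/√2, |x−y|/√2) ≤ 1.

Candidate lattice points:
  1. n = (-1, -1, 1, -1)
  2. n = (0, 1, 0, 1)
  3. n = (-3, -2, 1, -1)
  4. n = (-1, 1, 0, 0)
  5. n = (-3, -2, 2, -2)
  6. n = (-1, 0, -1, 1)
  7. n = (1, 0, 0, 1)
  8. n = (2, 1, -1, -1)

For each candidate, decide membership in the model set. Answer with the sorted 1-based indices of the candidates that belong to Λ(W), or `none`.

none

With ζ = e^{iπ/4} the internal vectors are ζ^0,ζ^3,ζ^6,ζ^9.
#1 (-1, -1, 1, -1): internal (-1.00000, -2.41421); octagon support 2.41421 vs apothem 1 → ∉ W
#2 (0, 1, 0, 1): internal (0.00000, 1.41421); octagon support 1.41421 vs apothem 1 → ∉ W
#3 (-3, -2, 1, -1): internal (-2.29289, -3.12132); octagon support 3.82843 vs apothem 1 → ∉ W
#4 (-1, 1, 0, 0): internal (-1.70711, 0.70711); octagon support 1.70711 vs apothem 1 → ∉ W
#5 (-3, -2, 2, -2): internal (-3.00000, -4.82843); octagon support 5.53553 vs apothem 1 → ∉ W
#6 (-1, 0, -1, 1): internal (-0.29289, 1.70711); octagon support 1.70711 vs apothem 1 → ∉ W
#7 (1, 0, 0, 1): internal (1.70711, 0.70711); octagon support 1.70711 vs apothem 1 → ∉ W
#8 (2, 1, -1, -1): internal (0.58579, 1.00000); octagon support 1.12132 vs apothem 1 → ∉ W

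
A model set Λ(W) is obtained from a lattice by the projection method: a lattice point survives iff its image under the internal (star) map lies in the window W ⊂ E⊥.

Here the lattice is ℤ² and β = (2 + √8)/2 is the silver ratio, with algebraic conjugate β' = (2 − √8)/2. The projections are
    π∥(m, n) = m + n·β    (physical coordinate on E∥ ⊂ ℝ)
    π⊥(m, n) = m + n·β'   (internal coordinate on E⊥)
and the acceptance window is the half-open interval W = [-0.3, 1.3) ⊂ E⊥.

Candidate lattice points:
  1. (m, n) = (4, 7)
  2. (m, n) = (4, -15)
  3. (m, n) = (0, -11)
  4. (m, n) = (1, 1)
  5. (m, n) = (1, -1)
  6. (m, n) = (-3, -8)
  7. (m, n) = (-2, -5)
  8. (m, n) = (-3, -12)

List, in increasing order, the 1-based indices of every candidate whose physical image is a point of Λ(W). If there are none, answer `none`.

1, 4, 6, 7

Compute β' = (2−√8)/2 = -0.41421, so π⊥(m,n) = m -0.41421·n.
[1] lift (4,7): star map gives 1.10051; window check -0.3 ≤ 1.10051 < 1.3 is true → IN Λ
[2] lift (4,-15): star map gives 10.21320; window check -0.3 ≤ 10.21320 < 1.3 is false → out
[3] lift (0,-11): star map gives 4.55635; window check -0.3 ≤ 4.55635 < 1.3 is false → out
[4] lift (1,1): star map gives 0.58579; window check -0.3 ≤ 0.58579 < 1.3 is true → IN Λ
[5] lift (1,-1): star map gives 1.41421; window check -0.3 ≤ 1.41421 < 1.3 is false → out
[6] lift (-3,-8): star map gives 0.31371; window check -0.3 ≤ 0.31371 < 1.3 is true → IN Λ
[7] lift (-2,-5): star map gives 0.07107; window check -0.3 ≤ 0.07107 < 1.3 is true → IN Λ
[8] lift (-3,-12): star map gives 1.97056; window check -0.3 ≤ 1.97056 < 1.3 is false → out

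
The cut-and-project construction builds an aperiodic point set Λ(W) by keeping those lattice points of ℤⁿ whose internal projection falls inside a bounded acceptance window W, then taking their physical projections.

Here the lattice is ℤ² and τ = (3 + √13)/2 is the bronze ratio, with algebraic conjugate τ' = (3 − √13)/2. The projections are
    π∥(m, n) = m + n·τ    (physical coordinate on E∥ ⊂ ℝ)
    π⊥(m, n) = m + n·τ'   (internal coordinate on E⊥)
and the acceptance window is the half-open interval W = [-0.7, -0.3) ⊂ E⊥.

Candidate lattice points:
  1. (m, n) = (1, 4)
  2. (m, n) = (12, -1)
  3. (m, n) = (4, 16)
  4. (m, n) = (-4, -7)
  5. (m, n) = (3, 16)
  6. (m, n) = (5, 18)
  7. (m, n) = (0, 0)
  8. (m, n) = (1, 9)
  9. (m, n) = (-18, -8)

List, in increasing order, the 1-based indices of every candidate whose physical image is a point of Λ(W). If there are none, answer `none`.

6

τ' = (3−√13)/2 ≈ -0.30278.
candidate 1: (m,n)=(1,4) → π∥ = 1+4·τ ≈ 14.21110, π⊥ = 1+4·τ' ≈ -0.21110 ∉ [-0.7, -0.3) ⇒ out
candidate 2: (m,n)=(12,-1) → π∥ = 12-1·τ ≈ 8.69722, π⊥ = 12-1·τ' ≈ 12.30278 ∉ [-0.7, -0.3) ⇒ out
candidate 3: (m,n)=(4,16) → π∥ = 4+16·τ ≈ 56.84441, π⊥ = 4+16·τ' ≈ -0.84441 ∉ [-0.7, -0.3) ⇒ out
candidate 4: (m,n)=(-4,-7) → π∥ = -4-7·τ ≈ -27.11943, π⊥ = -4-7·τ' ≈ -1.88057 ∉ [-0.7, -0.3) ⇒ out
candidate 5: (m,n)=(3,16) → π∥ = 3+16·τ ≈ 55.84441, π⊥ = 3+16·τ' ≈ -1.84441 ∉ [-0.7, -0.3) ⇒ out
candidate 6: (m,n)=(5,18) → π∥ = 5+18·τ ≈ 64.44996, π⊥ = 5+18·τ' ≈ -0.44996 ∈ [-0.7, -0.3) ⇒ IN Λ
candidate 7: (m,n)=(0,0) → π∥ = 0+0·τ ≈ 0.00000, π⊥ = 0+0·τ' ≈ 0.00000 ∉ [-0.7, -0.3) ⇒ out
candidate 8: (m,n)=(1,9) → π∥ = 1+9·τ ≈ 30.72498, π⊥ = 1+9·τ' ≈ -1.72498 ∉ [-0.7, -0.3) ⇒ out
candidate 9: (m,n)=(-18,-8) → π∥ = -18-8·τ ≈ -44.42221, π⊥ = -18-8·τ' ≈ -15.57779 ∉ [-0.7, -0.3) ⇒ out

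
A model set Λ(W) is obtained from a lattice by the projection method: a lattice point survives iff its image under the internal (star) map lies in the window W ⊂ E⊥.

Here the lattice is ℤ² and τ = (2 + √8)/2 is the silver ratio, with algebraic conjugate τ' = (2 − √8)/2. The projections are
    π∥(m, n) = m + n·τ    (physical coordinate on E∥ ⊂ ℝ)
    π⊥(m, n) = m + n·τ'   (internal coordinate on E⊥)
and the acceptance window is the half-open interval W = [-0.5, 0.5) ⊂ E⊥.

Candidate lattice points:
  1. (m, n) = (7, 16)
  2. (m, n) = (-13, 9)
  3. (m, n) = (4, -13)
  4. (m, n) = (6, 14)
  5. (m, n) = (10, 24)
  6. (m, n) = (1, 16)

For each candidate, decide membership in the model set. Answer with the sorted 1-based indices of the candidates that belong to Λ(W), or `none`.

1, 4, 5

τ' = (2−√8)/2 ≈ -0.414214.
[1] lift (7,16): star map gives 0.372583; window check -0.5 ≤ 0.372583 < 0.5 is true → IN Λ
[2] lift (-13,9): star map gives -16.727922; window check -0.5 ≤ -16.727922 < 0.5 is false → out
[3] lift (4,-13): star map gives 9.384776; window check -0.5 ≤ 9.384776 < 0.5 is false → out
[4] lift (6,14): star map gives 0.201010; window check -0.5 ≤ 0.201010 < 0.5 is true → IN Λ
[5] lift (10,24): star map gives 0.058875; window check -0.5 ≤ 0.058875 < 0.5 is true → IN Λ
[6] lift (1,16): star map gives -5.627417; window check -0.5 ≤ -5.627417 < 0.5 is false → out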